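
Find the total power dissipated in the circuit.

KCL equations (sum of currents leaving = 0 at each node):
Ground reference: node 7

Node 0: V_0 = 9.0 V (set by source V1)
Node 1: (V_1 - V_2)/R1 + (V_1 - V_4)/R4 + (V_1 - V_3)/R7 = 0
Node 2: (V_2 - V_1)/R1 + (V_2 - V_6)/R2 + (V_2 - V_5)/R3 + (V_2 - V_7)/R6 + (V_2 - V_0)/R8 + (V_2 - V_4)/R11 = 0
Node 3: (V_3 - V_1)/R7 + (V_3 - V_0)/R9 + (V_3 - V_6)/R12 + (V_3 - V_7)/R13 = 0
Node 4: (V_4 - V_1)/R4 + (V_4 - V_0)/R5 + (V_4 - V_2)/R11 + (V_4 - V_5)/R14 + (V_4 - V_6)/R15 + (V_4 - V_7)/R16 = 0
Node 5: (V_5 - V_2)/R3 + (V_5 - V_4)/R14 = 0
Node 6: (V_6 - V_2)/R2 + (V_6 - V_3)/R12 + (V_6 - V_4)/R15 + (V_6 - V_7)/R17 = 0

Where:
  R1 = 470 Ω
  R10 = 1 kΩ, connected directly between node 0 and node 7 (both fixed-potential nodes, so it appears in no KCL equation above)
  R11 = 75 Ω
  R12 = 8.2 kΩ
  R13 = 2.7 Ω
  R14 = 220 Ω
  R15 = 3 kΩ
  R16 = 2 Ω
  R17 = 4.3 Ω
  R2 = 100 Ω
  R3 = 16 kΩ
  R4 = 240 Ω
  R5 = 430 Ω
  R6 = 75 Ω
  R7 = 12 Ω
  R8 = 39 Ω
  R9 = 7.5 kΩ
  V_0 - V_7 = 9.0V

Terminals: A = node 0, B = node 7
Nodal analysis, taking node 7 as the 0 V reference.
Source V1 fixes V_0 = 9 V.
KCL at each unknown node (sum of currents leaving = 0; resistances in Ω):
  Node 1: (V_1 - V_2)/470 + (V_1 - V_4)/240 + (V_1 - V_3)/12 = 0
  Node 2: (V_2 - V_1)/470 + (V_2 - V_6)/100 + (V_2 - V_5)/16000 + (V_2 - 0)/75 + (V_2 - 9)/39 + (V_2 - V_4)/75 = 0
  Node 3: (V_3 - V_1)/12 + (V_3 - 9)/7500 + (V_3 - V_6)/8200 + (V_3 - 0)/2.7 = 0
  Node 4: (V_4 - V_1)/240 + (V_4 - 9)/430 + (V_4 - V_2)/75 + (V_4 - V_5)/220 + (V_4 - V_6)/3000 + (V_4 - 0)/2 = 0
  Node 5: (V_5 - V_2)/16000 + (V_5 - V_4)/220 = 0
  Node 6: (V_6 - V_2)/100 + (V_6 - V_3)/8200 + (V_6 - V_4)/3000 + (V_6 - 0)/4.3 = 0
Collecting terms (coefficients in siemens):
  0.08963·V_1 - 0.002128·V_2 - 0.08333·V_3 - 0.004167·V_4 = 0
  0.0645·V_2 - 0.002128·V_1 - 0.01333·V_4 - 0.0000625·V_5 - 0.01·V_6 = 0.2308
  0.454·V_3 - 0.08333·V_1 - 0.000122·V_6 = 0.0012
  0.5247·V_4 - 0.004167·V_1 - 0.01333·V_2 - 0.004545·V_5 - 0.0003333·V_6 = 0.02093
  0.004608·V_5 - 0.0000625·V_2 - 0.004545·V_4 = 0
  0.243·V_6 - 0.01·V_2 - 0.000122·V_3 - 0.0003333·V_4 = 0
Solving these 6 simultaneous equations (Gaussian elimination) gives:
  V_1 = 0.1146 V, V_2 = 3.633 V, V_3 = 0.02371 V, V_4 = 0.1348 V
  V_5 = 0.1822 V, V_6 = 0.1497 V
Power in each resistor, P = (ΔV)²/R:
  P_R1 = (0.1146 - 3.633)²/470 = 0.02634 W
  P_R2 = (3.633 - 0.1497)²/100 = 0.1213 W
  P_R3 = (3.633 - 0.1822)²/16000 = 0.0007442 W
  P_R4 = (0.1146 - 0.1348)²/240 = 0.000001706 W
  P_R5 = (9 - 0.1348)²/430 = 0.1828 W
  P_R6 = (3.633 - 0)²/75 = 0.176 W
  P_R7 = (0.1146 - 0.02371)²/12 = 0.0006877 W
  P_R8 = (9 - 3.633)²/39 = 0.7386 W
  P_R9 = (9 - 0.02371)²/7500 = 0.01074 W
  P_R10 = (9 - 0)²/1000 = 0.081 W
  P_R11 = (3.633 - 0.1348)²/75 = 0.1632 W
  P_R12 = (0.02371 - 0.1497)²/8200 = 0.000001936 W
  P_R13 = (0.02371 - 0)²/2.7 = 0.0002083 W
  P_R14 = (0.1348 - 0.1822)²/220 = 0.00001023 W
  P_R15 = (0.1348 - 0.1497)²/3000 = 0.00000007403 W
  P_R16 = (0.1348 - 0)²/2 = 0.009084 W
  P_R17 = (0.1497 - 0)²/4.3 = 0.005211 W
P_total = P_R1 + P_R2 + P_R3 + P_R4 + P_R5 + P_R6 + P_R7 + P_R8 + P_R9 + P_R10 + P_R11 + P_R12 + P_R13 + P_R14 + P_R15 + P_R16 + P_R17 = 1.516 W

Final answer: 1.516 W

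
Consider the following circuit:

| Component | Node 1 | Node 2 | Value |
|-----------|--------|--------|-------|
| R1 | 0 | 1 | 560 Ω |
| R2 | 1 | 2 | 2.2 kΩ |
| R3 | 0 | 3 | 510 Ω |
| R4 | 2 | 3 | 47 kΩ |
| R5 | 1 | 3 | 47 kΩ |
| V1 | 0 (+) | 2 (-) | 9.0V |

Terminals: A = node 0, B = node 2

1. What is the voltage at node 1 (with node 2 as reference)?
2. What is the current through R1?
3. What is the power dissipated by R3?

Nodal analysis, taking node 2 as the 0 V reference.
Source V1 fixes V_0 = 9 V.
KCL at each unknown node (sum of currents leaving = 0; resistances in Ω):
  Node 1: (V_1 - 9)/560 + (V_1 - 0)/2200 + (V_1 - V_3)/47000 = 0
  Node 3: (V_3 - 9)/510 + (V_3 - 0)/47000 + (V_3 - V_1)/47000 = 0
Collecting terms (coefficients in siemens):
  0.002262·V_1 - 0.00002128·V_3 = 0.01607
  0.002003·V_3 - 0.00002128·V_1 = 0.01765
Determinant D = (0.002262)(0.002003) - (-0.00002128)(-0.00002128) = 0.00000453
V_1 = [(0.01607)(0.002003) - (-0.00002128)(0.01765)]/D = 7.19 V
V_3 = [(0.002262)(0.01765) - (0.01607)(-0.00002128)]/D = 8.885 V
Part 1:
  Read off the nodal solution: V_1 = 7.19 V
Part 2:
  I_R1 = (V_0 - V_1)/R1 = (9 - 7.19)/560 = 0.003232 A
  Magnitude: I_R1 = 0.003232 A
Part 3:
  I_R3 = (V_0 - V_3)/R3 = (9 - 8.885)/510 = 0.0002251 A
  P_R3 = I_R3² × R3 = (0.0002251)² × 510 = 0.00002584 W

Final answers:
1. V_1 = 7.19 V
2. I_R1 = 0.003232 A
3. P_R3 = 2.584e-05 W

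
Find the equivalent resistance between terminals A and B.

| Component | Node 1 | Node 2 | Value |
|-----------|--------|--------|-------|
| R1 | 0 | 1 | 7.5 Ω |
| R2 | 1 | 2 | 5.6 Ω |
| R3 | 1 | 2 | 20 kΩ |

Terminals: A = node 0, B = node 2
Reduce the network between node 0 (A) and node 2 (B) by series/parallel combination:
  Rp1 = R2 ‖ R3 (parallel, both between nodes 1 and 2) = 1/(1/5.6 + 1/20000) = 5.598 Ω
  Rs1 = R1 + Rp1 (series, joined only at node 1) = 7.5 + 5.598 = 13.1 Ω
R_eq = 13.1 Ω

Final answer: 13.1 Ω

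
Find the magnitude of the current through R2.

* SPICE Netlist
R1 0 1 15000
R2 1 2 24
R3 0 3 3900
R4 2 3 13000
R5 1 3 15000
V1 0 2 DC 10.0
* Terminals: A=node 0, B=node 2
Nodal analysis, taking node 2 as the 0 V reference.
Source V1 fixes V_0 = 10 V.
KCL at each unknown node (sum of currents leaving = 0; resistances in Ω):
  Node 1: (V_1 - 10)/15000 + (V_1 - 0)/24 + (V_1 - V_3)/15000 = 0
  Node 3: (V_3 - 10)/3900 + (V_3 - 0)/13000 + (V_3 - V_1)/15000 = 0
Collecting terms (coefficients in siemens):
  0.0418·V_1 - 0.00006667·V_3 = 0.0006667
  0.0004·V_3 - 0.00006667·V_1 = 0.002564
Determinant D = (0.0418)(0.0004) - (-0.00006667)(-0.00006667) = 0.00001672
V_1 = [(0.0006667)(0.0004) - (-0.00006667)(0.002564)]/D = 0.02618 V
V_3 = [(0.0418)(0.002564) - (0.0006667)(-0.00006667)]/D = 6.415 V
I_R2 = (V_1 - V_2)/R2 = (0.02618 - 0)/24 = 0.001091 A
|I_R2| = 0.001091 A

Final answer: |I_R2| = 0.001091 A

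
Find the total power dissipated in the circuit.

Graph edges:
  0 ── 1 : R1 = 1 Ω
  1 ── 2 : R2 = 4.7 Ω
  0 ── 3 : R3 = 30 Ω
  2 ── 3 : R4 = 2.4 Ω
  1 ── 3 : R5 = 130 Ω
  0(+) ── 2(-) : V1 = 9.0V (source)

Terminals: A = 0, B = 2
Nodal analysis, taking node 2 as the 0 V reference.
Source V1 fixes V_0 = 9 V.
KCL at each unknown node (sum of currents leaving = 0; resistances in Ω):
  Node 1: (V_1 - 9)/1 + (V_1 - 0)/4.7 + (V_1 - V_3)/130 = 0
  Node 3: (V_3 - 9)/30 + (V_3 - 0)/2.4 + (V_3 - V_1)/130 = 0
Collecting terms (coefficients in siemens):
  1.22·V_1 - 0.007692·V_3 = 9
  0.4577·V_3 - 0.007692·V_1 = 0.3
Determinant D = (1.22)(0.4577) - (-0.007692)(-0.007692) = 0.5585
V_1 = [(9)(0.4577) - (-0.007692)(0.3)]/D = 7.379 V
V_3 = [(1.22)(0.3) - (9)(-0.007692)]/D = 0.7795 V
Power in each resistor, P = (ΔV)²/R:
  P_R1 = (9 - 7.379)²/1 = 2.627 W
  P_R2 = (7.379 - 0)²/4.7 = 11.59 W
  P_R3 = (9 - 0.7795)²/30 = 2.253 W
  P_R4 = (0 - 0.7795)²/2.4 = 0.2532 W
  P_R5 = (7.379 - 0.7795)²/130 = 0.335 W
P_total = P_R1 + P_R2 + P_R3 + P_R4 + P_R5 = 17.05 W

Final answer: 17.05 W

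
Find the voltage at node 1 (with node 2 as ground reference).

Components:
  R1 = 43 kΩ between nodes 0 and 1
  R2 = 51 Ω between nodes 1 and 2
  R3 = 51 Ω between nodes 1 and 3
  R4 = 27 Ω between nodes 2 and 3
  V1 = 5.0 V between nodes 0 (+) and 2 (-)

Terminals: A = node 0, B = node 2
Nodal analysis, taking node 2 as the 0 V reference.
Source V1 fixes V_0 = 5 V.
KCL at each unknown node (sum of currents leaving = 0; resistances in Ω):
  Node 1: (V_1 - 5)/43000 + (V_1 - 0)/51 + (V_1 - V_3)/51 = 0
  Node 3: (V_3 - V_1)/51 + (V_3 - 0)/27 = 0
Collecting terms (coefficients in siemens):
  0.03924·V_1 - 0.01961·V_3 = 0.0001163
  0.05664·V_3 - 0.01961·V_1 = 0
Determinant D = (0.03924)(0.05664) - (-0.01961)(-0.01961) = 0.001838
V_1 = [(0.0001163)(0.05664) - (-0.01961)(0)]/D = 0.003583 V
V_3 = [(0.03924)(0) - (0.0001163)(-0.01961)]/D = 0.00124 V
The requested potential is V_1 = 0.003583 V.

Final answer: V_1 = 0.003583 V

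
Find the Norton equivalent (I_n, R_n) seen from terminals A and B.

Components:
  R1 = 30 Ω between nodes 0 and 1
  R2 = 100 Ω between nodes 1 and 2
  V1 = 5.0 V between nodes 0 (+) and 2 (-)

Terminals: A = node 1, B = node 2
Find the Thévenin equivalent first; then I_n = V_th/R_th and R_n = R_th.
Step 1 — V_th is the open-circuit voltage V_A - V_B (nothing connected across the terminals).
Nodal analysis, taking node 2 as the 0 V reference.
Source V1 fixes V_0 = 5 V.
KCL at each unknown node (sum of currents leaving = 0; resistances in Ω):
  Node 1: (V_1 - 5)/30 + (V_1 - 0)/100 = 0
Collecting terms: 0.04333 × V_1 = 0.1667  =>  V_1 = 3.846 V
V_th = V_1 - V_2 = 3.846 - 0 = 3.846 V
Step 2 — R_th: zero the source — replace V1 by a short circuit (node 2 merges into node 0) — and find the resistance seen between A (node 1) and B (node 0).
Reduce the network between node 1 (A) and node 0 (B) by series/parallel combination:
  Rp1 = R1 ‖ R2 (parallel, both between nodes 0 and 1) = 1/(1/30 + 1/100) = 23.08 Ω
R_th = 23.08 Ω
I_n = V_th/R_th = 3.846/23.08 = 0.1667 A, and R_n = R_th = 23.08 Ω

Final answer: I_n = 0.1667 A, R_n = 23.08 Ω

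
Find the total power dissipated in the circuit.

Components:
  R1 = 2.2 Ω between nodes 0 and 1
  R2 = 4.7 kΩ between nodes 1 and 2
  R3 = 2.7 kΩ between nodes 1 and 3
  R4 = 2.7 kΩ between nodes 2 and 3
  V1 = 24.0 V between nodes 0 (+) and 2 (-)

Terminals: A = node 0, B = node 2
Nodal analysis, taking node 2 as the 0 V reference.
Source V1 fixes V_0 = 24 V.
KCL at each unknown node (sum of currents leaving = 0; resistances in Ω):
  Node 1: (V_1 - 24)/2.2 + (V_1 - 0)/4700 + (V_1 - V_3)/2700 = 0
  Node 3: (V_3 - V_1)/2700 + (V_3 - 0)/2700 = 0
Collecting terms (coefficients in siemens):
  0.4551·V_1 - 0.0003704·V_3 = 10.91
  0.0007407·V_3 - 0.0003704·V_1 = 0
Determinant D = (0.4551)(0.0007407) - (-0.0003704)(-0.0003704) = 0.000337
V_1 = [(10.91)(0.0007407) - (-0.0003704)(0)]/D = 23.98 V
V_3 = [(0.4551)(0) - (10.91)(-0.0003704)]/D = 11.99 V
Power in each resistor, P = (ΔV)²/R:
  P_R1 = (24 - 23.98)²/2.2 = 0.0002003 W
  P_R2 = (23.98 - 0)²/4700 = 0.1223 W
  P_R3 = (23.98 - 11.99)²/2700 = 0.05324 W
  P_R4 = (0 - 11.99)²/2700 = 0.05324 W
P_total = P_R1 + P_R2 + P_R3 + P_R4 = 0.229 W

Final answer: 0.229 W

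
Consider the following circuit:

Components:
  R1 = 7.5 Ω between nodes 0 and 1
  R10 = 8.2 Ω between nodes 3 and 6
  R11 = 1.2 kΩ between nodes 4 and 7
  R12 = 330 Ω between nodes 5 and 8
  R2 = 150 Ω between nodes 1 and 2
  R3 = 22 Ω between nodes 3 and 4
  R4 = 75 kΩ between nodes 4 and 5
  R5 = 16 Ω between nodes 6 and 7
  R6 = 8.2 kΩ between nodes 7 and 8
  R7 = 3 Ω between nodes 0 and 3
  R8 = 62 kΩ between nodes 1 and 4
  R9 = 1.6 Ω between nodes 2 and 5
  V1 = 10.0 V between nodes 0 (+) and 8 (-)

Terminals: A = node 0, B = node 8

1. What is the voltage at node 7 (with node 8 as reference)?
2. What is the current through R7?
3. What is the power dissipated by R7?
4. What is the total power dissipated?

Nodal analysis, taking node 8 as the 0 V reference.
Source V1 fixes V_0 = 10 V.
KCL at each unknown node (sum of currents leaving = 0; resistances in Ω):
  Node 1: (V_1 - 10)/7.5 + (V_1 - V_2)/150 + (V_1 - V_4)/62000 = 0
  Node 2: (V_2 - V_1)/150 + (V_2 - V_5)/1.6 = 0
  Node 3: (V_3 - V_4)/22 + (V_3 - 10)/3 + (V_3 - V_6)/8.2 = 0
  Node 4: (V_4 - V_3)/22 + (V_4 - V_5)/75000 + (V_4 - V_1)/62000 + (V_4 - V_7)/1200 = 0
  Node 5: (V_5 - V_4)/75000 + (V_5 - V_2)/1.6 + (V_5 - 0)/330 = 0
  Node 6: (V_6 - V_7)/16 + (V_6 - V_3)/8.2 = 0
  Node 7: (V_7 - V_6)/16 + (V_7 - 0)/8200 + (V_7 - V_4)/1200 = 0
Collecting terms (coefficients in siemens):
  0.14·V_1 - 0.006667·V_2 - 0.00001613·V_4 = 1.333
  0.6317·V_2 - 0.006667·V_1 - 0.625·V_5 = 0
  0.5007·V_3 - 0.04545·V_4 - 0.122·V_6 = 3.333
  0.04632·V_4 - 0.00001613·V_1 - 0.04545·V_3 - 0.00001333·V_5 - 0.0008333·V_7 = 0
  0.628·V_5 - 0.625·V_2 - 0.00001333·V_4 = 0
  0.1845·V_6 - 0.122·V_3 - 0.0625·V_7 = 0
  0.06346·V_7 - 0.0008333·V_4 - 0.0625·V_6 = 0
Solving these 7 simultaneous equations (Gaussian elimination) gives:
  V_1 = 9.847 V, V_2 = 6.784 V, V_3 = 9.996 V, V_4 = 9.995 V
  V_5 = 6.752 V, V_6 = 9.986 V, V_7 = 9.967 V
Part 1:
  Read off the nodal solution: V_7 = 9.967 V
Part 2:
  I_R7 = (V_0 - V_3)/R7 = (10 - 9.996)/3 = 0.001261 A
  Magnitude: I_R7 = 0.001261 A
Part 3:
  I_R7 = (V_0 - V_3)/R7 = (10 - 9.996)/3 = 0.001261 A
  P_R7 = I_R7² × R7 = (0.001261)² × 3 = 0.000004772 W
Part 4:
  Power in each resistor, P = (ΔV)²/R:
    P_R1 = (10 - 9.847)²/7.5 = 0.003126 W
    P_R2 = (9.847 - 6.784)²/150 = 0.06253 W
    P_R3 = (9.996 - 9.995)²/22 = 0.000000103 W
    P_R4 = (9.995 - 6.752)²/75000 = 0.0001402 W
    P_R5 = (9.986 - 9.967)²/16 = 0.00002276 W
    P_R6 = (9.967 - 0)²/8200 = 0.01212 W
    P_R7 = (10 - 9.996)²/3 = 0.000004772 W
    P_R8 = (9.847 - 9.995)²/62000 = 0.0000003524 W
    P_R9 = (6.784 - 6.752)²/1.6 = 0.0006669 W
    P_R10 = (9.996 - 9.986)²/8.2 = 0.00001167 W
    P_R11 = (9.995 - 9.967)²/1200 = 0.0000006238 W
    P_R12 = (6.752 - 0)²/330 = 0.1381 W
  P_total = P_R1 + P_R2 + P_R3 + P_R4 + P_R5 + P_R6 + P_R7 + P_R8 + P_R9 + P_R10 + P_R11 + P_R12 = 0.2168 W

Final answers:
1. V_7 = 9.967 V
2. I_R7 = 0.001261 A
3. P_R7 = 4.772e-06 W
4. P_total = 0.2168 W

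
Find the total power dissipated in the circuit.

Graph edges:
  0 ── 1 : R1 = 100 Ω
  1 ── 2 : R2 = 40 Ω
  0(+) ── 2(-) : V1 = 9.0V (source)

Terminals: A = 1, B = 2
Nodal analysis, taking node 2 as the 0 V reference.
Source V1 fixes V_0 = 9 V.
KCL at each unknown node (sum of currents leaving = 0; resistances in Ω):
  Node 1: (V_1 - 9)/100 + (V_1 - 0)/40 = 0
Collecting terms: 0.035 × V_1 = 0.09  =>  V_1 = 2.571 V
Power in each resistor, P = (ΔV)²/R:
  P_R1 = (9 - 2.571)²/100 = 0.4133 W
  P_R2 = (2.571 - 0)²/40 = 0.1653 W
P_total = P_R1 + P_R2 = 0.5786 W

Final answer: 0.5786 W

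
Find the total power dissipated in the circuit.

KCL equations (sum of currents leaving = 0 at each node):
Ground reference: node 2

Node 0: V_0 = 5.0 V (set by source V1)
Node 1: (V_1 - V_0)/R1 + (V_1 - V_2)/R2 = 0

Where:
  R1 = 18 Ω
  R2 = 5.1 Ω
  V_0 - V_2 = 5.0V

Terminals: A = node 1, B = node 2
Nodal analysis, taking node 2 as the 0 V reference.
Source V1 fixes V_0 = 5 V.
KCL at each unknown node (sum of currents leaving = 0; resistances in Ω):
  Node 1: (V_1 - 5)/18 + (V_1 - 0)/5.1 = 0
Collecting terms: 0.2516 × V_1 = 0.2778  =>  V_1 = 1.104 V
Power in each resistor, P = (ΔV)²/R:
  P_R1 = (5 - 1.104)²/18 = 0.8433 W
  P_R2 = (1.104 - 0)²/5.1 = 0.2389 W
P_total = P_R1 + P_R2 = 1.082 W

Final answer: 1.082 W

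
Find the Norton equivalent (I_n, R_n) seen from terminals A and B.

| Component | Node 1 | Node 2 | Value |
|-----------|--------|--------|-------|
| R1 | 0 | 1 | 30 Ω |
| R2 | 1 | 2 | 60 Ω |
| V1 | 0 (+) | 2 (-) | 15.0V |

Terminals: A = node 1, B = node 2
Find the Thévenin equivalent first; then I_n = V_th/R_th and R_n = R_th.
Step 1 — V_th is the open-circuit voltage V_A - V_B (nothing connected across the terminals).
Nodal analysis, taking node 2 as the 0 V reference.
Source V1 fixes V_0 = 15 V.
KCL at each unknown node (sum of currents leaving = 0; resistances in Ω):
  Node 1: (V_1 - 15)/30 + (V_1 - 0)/60 = 0
Collecting terms: 0.05 × V_1 = 0.5  =>  V_1 = 10 V
V_th = V_1 - V_2 = 10 - 0 = 10 V
Step 2 — R_th: zero the source — replace V1 by a short circuit (node 2 merges into node 0) — and find the resistance seen between A (node 1) and B (node 0).
Reduce the network between node 1 (A) and node 0 (B) by series/parallel combination:
  Rp1 = R1 ‖ R2 (parallel, both between nodes 0 and 1) = 1/(1/30 + 1/60) = 20 Ω
R_th = 20 Ω
I_n = V_th/R_th = 10/20 = 0.5 A, and R_n = R_th = 20 Ω

Final answer: I_n = 0.5 A, R_n = 20 Ω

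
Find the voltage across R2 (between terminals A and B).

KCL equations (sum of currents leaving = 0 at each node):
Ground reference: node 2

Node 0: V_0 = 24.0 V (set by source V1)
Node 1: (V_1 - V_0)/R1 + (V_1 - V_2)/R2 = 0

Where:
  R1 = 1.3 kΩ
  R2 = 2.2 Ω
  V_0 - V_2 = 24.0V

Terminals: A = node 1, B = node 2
R1 and R2 are in series across V1 (node 0 → node 1 → node 2), and the output A–B is taken across R2, so this is a voltage divider.
Series current: I = V1/(R1 + R2) = 24/(1300 + 2.2) = 24/1302 = 0.01843 A
V_R2 = I × R2 = V1 × R2/(R1 + R2) = 24 × 2.2/1302 = 0.04055 V

Final answer: 0.04055 V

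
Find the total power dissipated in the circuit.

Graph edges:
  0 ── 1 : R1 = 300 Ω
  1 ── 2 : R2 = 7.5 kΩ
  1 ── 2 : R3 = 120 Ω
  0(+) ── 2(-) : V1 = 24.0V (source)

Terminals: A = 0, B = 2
Nodal analysis, taking node 2 as the 0 V reference.
Source V1 fixes V_0 = 24 V.
KCL at each unknown node (sum of currents leaving = 0; resistances in Ω):
  Node 1: (V_1 - 24)/300 + (V_1 - 0)/7500 + (V_1 - 0)/120 = 0
Collecting terms: 0.0118 × V_1 = 0.08  =>  V_1 = 6.78 V
Power in each resistor, P = (ΔV)²/R:
  P_R1 = (24 - 6.78)²/300 = 0.9885 W
  P_R2 = (6.78 - 0)²/7500 = 0.006129 W
  P_R3 = (6.78 - 0)²/120 = 0.383 W
P_total = P_R1 + P_R2 + P_R3 = 1.378 W

Final answer: 1.378 W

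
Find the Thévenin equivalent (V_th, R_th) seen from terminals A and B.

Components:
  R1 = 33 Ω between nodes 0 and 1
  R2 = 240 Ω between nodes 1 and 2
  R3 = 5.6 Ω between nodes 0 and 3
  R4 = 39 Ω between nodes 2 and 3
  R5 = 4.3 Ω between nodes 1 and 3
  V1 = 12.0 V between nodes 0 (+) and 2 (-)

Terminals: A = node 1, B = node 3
Step 1 — V_th is the open-circuit voltage V_A - V_B (nothing connected across the terminals).
Nodal analysis, taking node 2 as the 0 V reference.
Source V1 fixes V_0 = 12 V.
KCL at each unknown node (sum of currents leaving = 0; resistances in Ω):
  Node 1: (V_1 - 12)/33 + (V_1 - 0)/240 + (V_1 - V_3)/4.3 = 0
  Node 3: (V_3 - 12)/5.6 + (V_3 - 0)/39 + (V_3 - V_1)/4.3 = 0
Collecting terms (coefficients in siemens):
  0.267·V_1 - 0.2326·V_3 = 0.3636
  0.4368·V_3 - 0.2326·V_1 = 2.143
Determinant D = (0.267)(0.4368) - (-0.2326)(-0.2326) = 0.06255
V_1 = [(0.3636)(0.4368) - (-0.2326)(2.143)]/D = 10.51 V
V_3 = [(0.267)(2.143) - (0.3636)(-0.2326)]/D = 10.5 V
V_th = V_1 - V_3 = 10.51 - 10.5 = 0.006322 V
Step 2 — R_th: zero the source — replace V1 by a short circuit (node 2 merges into node 0) — and find the resistance seen between A (node 1) and B (node 3).
Reduce the network between node 1 (A) and node 3 (B) by series/parallel combination:
  Rp1 = R1 ‖ R2 (parallel, both between nodes 0 and 1) = 1/(1/33 + 1/240) = 29.01 Ω
  Rp2 = R3 ‖ R4 (parallel, both between nodes 0 and 3) = 1/(1/5.6 + 1/39) = 4.897 Ω
  Rs1 = Rp1 + Rp2 (series, joined only at node 0) = 29.01 + 4.897 = 33.91 Ω
  Rp3 = R5 ‖ Rs1 (parallel, both between nodes 1 and 3) = 1/(1/4.3 + 1/33.91) = 3.816 Ω
R_th = 3.816 Ω

Final answer: V_th = 0.006322 V, R_th = 3.816 Ω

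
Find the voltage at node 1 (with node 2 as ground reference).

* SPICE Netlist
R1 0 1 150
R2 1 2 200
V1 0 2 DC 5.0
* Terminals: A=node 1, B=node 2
Nodal analysis, taking node 2 as the 0 V reference.
Source V1 fixes V_0 = 5 V.
KCL at each unknown node (sum of currents leaving = 0; resistances in Ω):
  Node 1: (V_1 - 5)/150 + (V_1 - 0)/200 = 0
Collecting terms: 0.01167 × V_1 = 0.03333  =>  V_1 = 2.857 V
The requested potential is V_1 = 2.857 V.

Final answer: V_1 = 2.857 V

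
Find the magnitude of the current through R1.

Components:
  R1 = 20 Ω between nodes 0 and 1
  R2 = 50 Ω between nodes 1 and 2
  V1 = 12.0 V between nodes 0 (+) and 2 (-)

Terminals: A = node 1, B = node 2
Nodal analysis, taking node 2 as the 0 V reference.
Source V1 fixes V_0 = 12 V.
KCL at each unknown node (sum of currents leaving = 0; resistances in Ω):
  Node 1: (V_1 - 12)/20 + (V_1 - 0)/50 = 0
Collecting terms: 0.07 × V_1 = 0.6  =>  V_1 = 8.571 V
I_R1 = (V_0 - V_1)/R1 = (12 - 8.571)/20 = 0.1714 A
|I_R1| = 0.1714 A

Final answer: |I_R1| = 0.1714 A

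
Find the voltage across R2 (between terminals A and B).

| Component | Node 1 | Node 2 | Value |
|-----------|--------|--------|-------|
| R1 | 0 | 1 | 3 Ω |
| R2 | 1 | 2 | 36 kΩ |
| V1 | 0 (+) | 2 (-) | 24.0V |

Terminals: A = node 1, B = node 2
R1 and R2 are in series across V1 (node 0 → node 1 → node 2), and the output A–B is taken across R2, so this is a voltage divider.
Series current: I = V1/(R1 + R2) = 24/(3 + 36000) = 24/36000 = 0.0006666 A
V_R2 = I × R2 = V1 × R2/(R1 + R2) = 24 × 36000/36000 = 24 V

Final answer: 24 V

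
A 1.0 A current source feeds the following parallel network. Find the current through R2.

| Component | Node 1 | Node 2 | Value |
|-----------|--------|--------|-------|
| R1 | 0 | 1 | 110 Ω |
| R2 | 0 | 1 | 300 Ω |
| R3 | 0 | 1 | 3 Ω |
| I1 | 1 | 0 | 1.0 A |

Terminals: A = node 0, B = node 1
All resistors sit directly between nodes 0 and 1, so they are in parallel and share one voltage V; the full source current 1 A splits among them.
1/R_par = 1/110 + 1/300 + 1/3 = 0.3458 S  =>  R_par = 2.892 Ω
V = I × R_par = 1 × 2.892 = 2.892 V
I_R2 = V/R2 = 2.892/300 = 0.009641 A

Final answer: 0.009641 A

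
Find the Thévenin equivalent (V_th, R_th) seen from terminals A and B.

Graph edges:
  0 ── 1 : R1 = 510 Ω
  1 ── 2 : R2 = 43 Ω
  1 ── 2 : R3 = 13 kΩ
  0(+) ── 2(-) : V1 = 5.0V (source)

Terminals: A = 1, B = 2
Step 1 — V_th is the open-circuit voltage V_A - V_B (nothing connected across the terminals).
Nodal analysis, taking node 2 as the 0 V reference.
Source V1 fixes V_0 = 5 V.
KCL at each unknown node (sum of currents leaving = 0; resistances in Ω):
  Node 1: (V_1 - 5)/510 + (V_1 - 0)/43 + (V_1 - 0)/13000 = 0
Collecting terms: 0.02529 × V_1 = 0.009804  =>  V_1 = 0.3876 V
V_th = V_1 - V_2 = 0.3876 - 0 = 0.3876 V
Step 2 — R_th: zero the source — replace V1 by a short circuit (node 2 merges into node 0) — and find the resistance seen between A (node 1) and B (node 0).
Reduce the network between node 1 (A) and node 0 (B) by series/parallel combination:
  Rp1 = R1 ‖ R2 ‖ R3 (parallel, all between nodes 0 and 1) = 1/(1/510 + 1/43 + 1/13000) = 39.54 Ω
R_th = 39.54 Ω

Final answer: V_th = 0.3876 V, R_th = 39.54 Ω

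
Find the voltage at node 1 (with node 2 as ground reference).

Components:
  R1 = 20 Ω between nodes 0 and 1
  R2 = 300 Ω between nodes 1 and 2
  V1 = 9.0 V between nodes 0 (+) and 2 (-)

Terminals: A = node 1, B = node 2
Nodal analysis, taking node 2 as the 0 V reference.
Source V1 fixes V_0 = 9 V.
KCL at each unknown node (sum of currents leaving = 0; resistances in Ω):
  Node 1: (V_1 - 9)/20 + (V_1 - 0)/300 = 0
Collecting terms: 0.05333 × V_1 = 0.45  =>  V_1 = 8.438 V
The requested potential is V_1 = 8.438 V.

Final answer: V_1 = 8.438 V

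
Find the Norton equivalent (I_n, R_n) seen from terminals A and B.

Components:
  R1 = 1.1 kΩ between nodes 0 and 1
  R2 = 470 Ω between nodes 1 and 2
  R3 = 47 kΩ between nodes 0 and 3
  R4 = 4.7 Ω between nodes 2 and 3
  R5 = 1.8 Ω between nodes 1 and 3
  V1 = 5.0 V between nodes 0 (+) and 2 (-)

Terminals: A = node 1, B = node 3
Find the Thévenin equivalent first; then I_n = V_th/R_th and R_n = R_th.
Step 1 — V_th is the open-circuit voltage V_A - V_B (nothing connected across the terminals).
Nodal analysis, taking node 2 as the 0 V reference.
Source V1 fixes V_0 = 5 V.
KCL at each unknown node (sum of currents leaving = 0; resistances in Ω):
  Node 1: (V_1 - 5)/1100 + (V_1 - 0)/470 + (V_1 - V_3)/1.8 = 0
  Node 3: (V_3 - 5)/47000 + (V_3 - 0)/4.7 + (V_3 - V_1)/1.8 = 0
Collecting terms (coefficients in siemens):
  0.5586·V_1 - 0.5556·V_3 = 0.004545
  0.7683·V_3 - 0.5556·V_1 = 0.0001064
Determinant D = (0.5586)(0.7683) - (-0.5556)(-0.5556) = 0.1205
V_1 = [(0.004545)(0.7683) - (-0.5556)(0.0001064)]/D = 0.02946 V
V_3 = [(0.5586)(0.0001064) - (0.004545)(-0.5556)]/D = 0.02144 V
V_th = V_1 - V_3 = 0.02946 - 0.02144 = 0.008021 V
Step 2 — R_th: zero the source — replace V1 by a short circuit (node 2 merges into node 0) — and find the resistance seen between A (node 1) and B (node 3).
Reduce the network between node 1 (A) and node 3 (B) by series/parallel combination:
  Rp1 = R1 ‖ R2 (parallel, both between nodes 0 and 1) = 1/(1/1100 + 1/470) = 329.3 Ω
  Rp2 = R3 ‖ R4 (parallel, both between nodes 0 and 3) = 1/(1/47000 + 1/4.7) = 4.7 Ω
  Rs1 = Rp1 + Rp2 (series, joined only at node 0) = 329.3 + 4.7 = 334 Ω
  Rp3 = R5 ‖ Rs1 (parallel, both between nodes 1 and 3) = 1/(1/1.8 + 1/334) = 1.79 Ω
R_th = 1.79 Ω
I_n = V_th/R_th = 0.008021/1.79 = 0.00448 A, and R_n = R_th = 1.79 Ω

Final answer: I_n = 0.00448 A, R_n = 1.79 Ω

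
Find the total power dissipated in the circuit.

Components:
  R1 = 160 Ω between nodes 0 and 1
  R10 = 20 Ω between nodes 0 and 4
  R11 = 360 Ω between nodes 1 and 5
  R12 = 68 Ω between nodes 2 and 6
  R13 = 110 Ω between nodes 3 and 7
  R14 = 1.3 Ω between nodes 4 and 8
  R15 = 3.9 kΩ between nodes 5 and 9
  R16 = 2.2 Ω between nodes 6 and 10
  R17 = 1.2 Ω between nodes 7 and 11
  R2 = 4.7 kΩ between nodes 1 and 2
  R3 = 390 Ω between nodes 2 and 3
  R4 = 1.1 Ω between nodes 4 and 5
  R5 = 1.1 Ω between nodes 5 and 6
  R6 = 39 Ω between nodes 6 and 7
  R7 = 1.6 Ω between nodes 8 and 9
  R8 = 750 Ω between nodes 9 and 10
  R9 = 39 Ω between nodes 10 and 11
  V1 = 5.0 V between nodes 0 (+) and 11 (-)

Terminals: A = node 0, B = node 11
Nodal analysis, taking node 11 as the 0 V reference.
Source V1 fixes V_0 = 5 V.
KCL at each unknown node (sum of currents leaving = 0; resistances in Ω):
  Node 1: (V_1 - 5)/160 + (V_1 - V_2)/4700 + (V_1 - V_5)/360 = 0
  Node 2: (V_2 - V_1)/4700 + (V_2 - V_3)/390 + (V_2 - V_6)/68 = 0
  Node 3: (V_3 - V_2)/390 + (V_3 - V_7)/110 = 0
  Node 4: (V_4 - V_5)/1.1 + (V_4 - 5)/20 + (V_4 - V_8)/1.3 = 0
  Node 5: (V_5 - V_4)/1.1 + (V_5 - V_6)/1.1 + (V_5 - V_1)/360 + (V_5 - V_9)/3900 = 0
  Node 6: (V_6 - V_5)/1.1 + (V_6 - V_7)/39 + (V_6 - V_2)/68 + (V_6 - V_10)/2.2 = 0
  Node 7: (V_7 - V_6)/39 + (V_7 - V_3)/110 + (V_7 - 0)/1.2 = 0
  Node 8: (V_8 - V_9)/1.6 + (V_8 - V_4)/1.3 = 0
  Node 9: (V_9 - V_8)/1.6 + (V_9 - V_10)/750 + (V_9 - V_5)/3900 = 0
  Node 10: (V_10 - V_9)/750 + (V_10 - 0)/39 + (V_10 - V_6)/2.2 = 0
Collecting terms (coefficients in siemens):
  0.009241·V_1 - 0.0002128·V_2 - 0.002778·V_5 = 0.03125
  0.01748·V_2 - 0.0002128·V_1 - 0.002564·V_3 - 0.01471·V_6 = 0
  0.01166·V_3 - 0.002564·V_2 - 0.009091·V_7 = 0
  1.728·V_4 - 0.9091·V_5 - 0.7692·V_8 = 0.25
  1.821·V_5 - 0.002778·V_1 - 0.9091·V_4 - 0.9091·V_6 - 0.0002564·V_9 = 0
  1.404·V_6 - 0.01471·V_2 - 0.9091·V_5 - 0.02564·V_7 - 0.4545·V_10 = 0
  0.8681·V_7 - 0.009091·V_3 - 0.02564·V_6 = 0
  1.394·V_8 - 0.7692·V_4 - 0.625·V_9 = 0
  0.6266·V_9 - 0.0002564·V_5 - 0.625·V_8 - 0.001333·V_10 = 0
  0.4815·V_10 - 0.4545·V_6 - 0.001333·V_9 = 0
Solving these 10 simultaneous equations (Gaussian elimination) gives:
  V_1 = 4.193 V, V_2 = 2.148 V, V_3 = 0.5321 V, V_4 = 2.661 V
  V_5 = 2.533 V, V_6 = 2.4 V, V_7 = 0.07646 V, V_8 = 2.66 V
  V_9 = 2.659 V, V_10 = 2.273 V
Power in each resistor, P = (ΔV)²/R:
  P_R1 = (5 - 4.193)²/160 = 0.004073 W
  P_R2 = (4.193 - 2.148)²/4700 = 0.0008898 W
  P_R3 = (2.148 - 0.5321)²/390 = 0.006693 W
  P_R4 = (2.661 - 2.533)²/1.1 = 0.0149 W
  P_R5 = (2.533 - 2.4)²/1.1 = 0.01612 W
  P_R6 = (2.4 - 0.07646)²/39 = 0.1384 W
  P_R7 = (2.66 - 2.659)²/1.6 = 0.0000004805 W
  P_R8 = (2.659 - 2.273)²/750 = 0.0001994 W
  P_R9 = (2.273 - 0)²/39 = 0.1324 W
  P_R10 = (5 - 2.661)²/20 = 0.2735 W
  P_R11 = (4.193 - 2.533)²/360 = 0.007652 W
  P_R12 = (2.148 - 2.4)²/68 = 0.0009347 W
  P_R13 = (0.5321 - 0.07646)²/110 = 0.001888 W
  P_R14 = (2.661 - 2.66)²/1.3 = 0.0000003904 W
  P_R15 = (2.533 - 2.659)²/3900 = 0.0000041 W
  P_R16 = (2.4 - 2.273)²/2.2 = 0.00734 W
  P_R17 = (0.07646 - 0)²/1.2 = 0.004872 W
P_total = P_R1 + P_R2 + P_R3 + P_R4 + P_R5 + P_R6 + P_R7 + P_R8 + P_R9 + P_R10 + P_R11 + P_R12 + P_R13 + P_R14 + P_R15 + P_R16 + P_R17 = 0.61 W

Final answer: 0.61 W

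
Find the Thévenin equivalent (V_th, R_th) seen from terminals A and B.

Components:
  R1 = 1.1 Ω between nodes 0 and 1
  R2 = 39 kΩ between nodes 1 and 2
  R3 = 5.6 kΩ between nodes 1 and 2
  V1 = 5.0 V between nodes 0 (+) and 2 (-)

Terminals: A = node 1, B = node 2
Step 1 — V_th is the open-circuit voltage V_A - V_B (nothing connected across the terminals).
Nodal analysis, taking node 2 as the 0 V reference.
Source V1 fixes V_0 = 5 V.
KCL at each unknown node (sum of currents leaving = 0; resistances in Ω):
  Node 1: (V_1 - 5)/1.1 + (V_1 - 0)/39000 + (V_1 - 0)/5600 = 0
Collecting terms: 0.9093 × V_1 = 4.545  =>  V_1 = 4.999 V
V_th = V_1 - V_2 = 4.999 - 0 = 4.999 V
Step 2 — R_th: zero the source — replace V1 by a short circuit (node 2 merges into node 0) — and find the resistance seen between A (node 1) and B (node 0).
Reduce the network between node 1 (A) and node 0 (B) by series/parallel combination:
  Rp1 = R1 ‖ R2 ‖ R3 (parallel, all between nodes 0 and 1) = 1/(1/1.1 + 1/39000 + 1/5600) = 1.1 Ω
R_th = 1.1 Ω

Final answer: V_th = 4.999 V, R_th = 1.1 Ω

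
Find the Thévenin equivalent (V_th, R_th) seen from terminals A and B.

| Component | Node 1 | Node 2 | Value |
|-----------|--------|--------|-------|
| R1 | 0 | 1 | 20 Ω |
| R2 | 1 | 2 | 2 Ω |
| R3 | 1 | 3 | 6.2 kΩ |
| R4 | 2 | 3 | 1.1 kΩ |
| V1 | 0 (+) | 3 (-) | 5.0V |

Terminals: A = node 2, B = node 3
Step 1 — V_th is the open-circuit voltage V_A - V_B (nothing connected across the terminals).
Nodal analysis, taking node 3 as the 0 V reference.
Source V1 fixes V_0 = 5 V.
KCL at each unknown node (sum of currents leaving = 0; resistances in Ω):
  Node 1: (V_1 - 5)/20 + (V_1 - V_2)/2 + (V_1 - 0)/6200 = 0
  Node 2: (V_2 - V_1)/2 + (V_2 - 0)/1100 = 0
Collecting terms (coefficients in siemens):
  0.5502·V_1 - 0.5·V_2 = 0.25
  0.5009·V_2 - 0.5·V_1 = 0
Determinant D = (0.5502)(0.5009) - (-0.5)(-0.5) = 0.02558
V_1 = [(0.25)(0.5009) - (-0.5)(0)]/D = 4.895 V
V_2 = [(0.5502)(0) - (0.25)(-0.5)]/D = 4.886 V
V_th = V_2 - V_3 = 4.886 - 0 = 4.886 V
Step 2 — R_th: zero the source — replace V1 by a short circuit (node 3 merges into node 0) — and find the resistance seen between A (node 2) and B (node 0).
Reduce the network between node 2 (A) and node 0 (B) by series/parallel combination:
  Rp1 = R1 ‖ R3 (parallel, both between nodes 0 and 1) = 1/(1/20 + 1/6200) = 19.94 Ω
  Rs1 = R2 + Rp1 (series, joined only at node 1) = 2 + 19.94 = 21.94 Ω
  Rp2 = R4 ‖ Rs1 (parallel, both between nodes 0 and 2) = 1/(1/1100 + 1/21.94) = 21.51 Ω
R_th = 21.51 Ω

Final answer: V_th = 4.886 V, R_th = 21.51 Ω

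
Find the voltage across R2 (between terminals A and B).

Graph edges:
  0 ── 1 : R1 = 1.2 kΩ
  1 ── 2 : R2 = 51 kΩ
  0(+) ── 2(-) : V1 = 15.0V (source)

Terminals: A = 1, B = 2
R1 and R2 are in series across V1 (node 0 → node 1 → node 2), and the output A–B is taken across R2, so this is a voltage divider.
Series current: I = V1/(R1 + R2) = 15/(1200 + 51000) = 15/52200 = 0.0002874 A
V_R2 = I × R2 = V1 × R2/(R1 + R2) = 15 × 51000/52200 = 14.66 V

Final answer: 14.66 V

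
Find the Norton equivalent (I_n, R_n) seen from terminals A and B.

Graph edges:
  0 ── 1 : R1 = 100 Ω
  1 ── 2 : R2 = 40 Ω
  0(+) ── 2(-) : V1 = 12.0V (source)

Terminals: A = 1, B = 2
Find the Thévenin equivalent first; then I_n = V_th/R_th and R_n = R_th.
Step 1 — V_th is the open-circuit voltage V_A - V_B (nothing connected across the terminals).
Nodal analysis, taking node 2 as the 0 V reference.
Source V1 fixes V_0 = 12 V.
KCL at each unknown node (sum of currents leaving = 0; resistances in Ω):
  Node 1: (V_1 - 12)/100 + (V_1 - 0)/40 = 0
Collecting terms: 0.035 × V_1 = 0.12  =>  V_1 = 3.429 V
V_th = V_1 - V_2 = 3.429 - 0 = 3.429 V
Step 2 — R_th: zero the source — replace V1 by a short circuit (node 2 merges into node 0) — and find the resistance seen between A (node 1) and B (node 0).
Reduce the network between node 1 (A) and node 0 (B) by series/parallel combination:
  Rp1 = R1 ‖ R2 (parallel, both between nodes 0 and 1) = 1/(1/100 + 1/40) = 28.57 Ω
R_th = 28.57 Ω
I_n = V_th/R_th = 3.429/28.57 = 0.12 A, and R_n = R_th = 28.57 Ω

Final answer: I_n = 0.12 A, R_n = 28.57 Ω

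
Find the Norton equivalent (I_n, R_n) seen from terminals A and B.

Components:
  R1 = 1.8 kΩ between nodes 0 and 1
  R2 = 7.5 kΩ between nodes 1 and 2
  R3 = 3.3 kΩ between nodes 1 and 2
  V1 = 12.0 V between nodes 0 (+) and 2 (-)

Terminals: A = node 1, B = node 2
Find the Thévenin equivalent first; then I_n = V_th/R_th and R_n = R_th.
Step 1 — V_th is the open-circuit voltage V_A - V_B (nothing connected across the terminals).
Nodal analysis, taking node 2 as the 0 V reference.
Source V1 fixes V_0 = 12 V.
KCL at each unknown node (sum of currents leaving = 0; resistances in Ω):
  Node 1: (V_1 - 12)/1800 + (V_1 - 0)/7500 + (V_1 - 0)/3300 = 0
Collecting terms: 0.0009919 × V_1 = 0.006667  =>  V_1 = 6.721 V
V_th = V_1 - V_2 = 6.721 - 0 = 6.721 V
Step 2 — R_th: zero the source — replace V1 by a short circuit (node 2 merges into node 0) — and find the resistance seen between A (node 1) and B (node 0).
Reduce the network between node 1 (A) and node 0 (B) by series/parallel combination:
  Rp1 = R1 ‖ R2 ‖ R3 (parallel, all between nodes 0 and 1) = 1/(1/1800 + 1/7500 + 1/3300) = 1008 Ω
R_th = 1.008 kΩ
I_n = V_th/R_th = 6.721/1008 = 0.006667 A, and R_n = R_th = 1.008 kΩ

Final answer: I_n = 0.006667 A, R_n = 1.008 kΩ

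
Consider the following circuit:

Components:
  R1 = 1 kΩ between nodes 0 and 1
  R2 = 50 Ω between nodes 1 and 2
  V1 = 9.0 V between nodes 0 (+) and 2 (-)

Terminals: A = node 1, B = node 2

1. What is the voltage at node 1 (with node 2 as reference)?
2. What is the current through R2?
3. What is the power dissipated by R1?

Nodal analysis, taking node 2 as the 0 V reference.
Source V1 fixes V_0 = 9 V.
KCL at each unknown node (sum of currents leaving = 0; resistances in Ω):
  Node 1: (V_1 - 9)/1000 + (V_1 - 0)/50 = 0
Collecting terms: 0.021 × V_1 = 0.009  =>  V_1 = 0.4286 V
Part 1:
  Read off the nodal solution: V_1 = 0.4286 V
Part 2:
  I_R2 = (V_1 - V_2)/R2 = (0.4286 - 0)/50 = 0.008571 A
  Magnitude: I_R2 = 0.008571 A
Part 3:
  I_R1 = (V_0 - V_1)/R1 = (9 - 0.4286)/1000 = 0.008571 A
  P_R1 = I_R1² × R1 = (0.008571)² × 1000 = 0.07347 W

Final answers:
1. V_1 = 0.4286 V
2. I_R2 = 0.008571 A
3. P_R1 = 0.07347 W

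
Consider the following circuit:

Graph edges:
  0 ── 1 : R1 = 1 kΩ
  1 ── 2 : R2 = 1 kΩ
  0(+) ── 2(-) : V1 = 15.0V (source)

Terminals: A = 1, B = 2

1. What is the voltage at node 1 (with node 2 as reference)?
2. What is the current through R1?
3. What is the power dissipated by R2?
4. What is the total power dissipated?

Nodal analysis, taking node 2 as the 0 V reference.
Source V1 fixes V_0 = 15 V.
KCL at each unknown node (sum of currents leaving = 0; resistances in Ω):
  Node 1: (V_1 - 15)/1000 + (V_1 - 0)/1000 = 0
Collecting terms: 0.002 × V_1 = 0.015  =>  V_1 = 7.5 V
Part 1:
  Read off the nodal solution: V_1 = 7.5 V
Part 2:
  I_R1 = (V_0 - V_1)/R1 = (15 - 7.5)/1000 = 0.0075 A
  Magnitude: I_R1 = 0.0075 A
Part 3:
  I_R2 = (V_1 - V_2)/R2 = (7.5 - 0)/1000 = 0.0075 A
  P_R2 = I_R2² × R2 = (0.0075)² × 1000 = 0.05625 W
Part 4:
  Power in each resistor, P = (ΔV)²/R:
    P_R1 = (15 - 7.5)²/1000 = 0.05625 W
    P_R2 = (7.5 - 0)²/1000 = 0.05625 W
  P_total = P_R1 + P_R2 = 0.1125 W

Final answers:
1. V_1 = 7.5 V
2. I_R1 = 0.0075 A
3. P_R2 = 0.05625 W
4. P_total = 0.1125 W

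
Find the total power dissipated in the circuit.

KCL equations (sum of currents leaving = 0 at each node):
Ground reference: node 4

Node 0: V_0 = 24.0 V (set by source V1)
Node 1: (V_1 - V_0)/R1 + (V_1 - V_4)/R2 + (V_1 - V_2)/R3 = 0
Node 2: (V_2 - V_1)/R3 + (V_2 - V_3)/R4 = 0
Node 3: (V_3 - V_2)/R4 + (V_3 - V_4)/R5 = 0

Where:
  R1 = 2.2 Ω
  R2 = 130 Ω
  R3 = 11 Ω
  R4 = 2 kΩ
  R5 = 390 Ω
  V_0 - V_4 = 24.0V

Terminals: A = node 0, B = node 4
Nodal analysis, taking node 4 as the 0 V reference.
Source V1 fixes V_0 = 24 V.
KCL at each unknown node (sum of currents leaving = 0; resistances in Ω):
  Node 1: (V_1 - 24)/2.2 + (V_1 - 0)/130 + (V_1 - V_2)/11 = 0
  Node 2: (V_2 - V_1)/11 + (V_2 - V_3)/2000 = 0
  Node 3: (V_3 - V_2)/2000 + (V_3 - 0)/390 = 0
Collecting terms (coefficients in siemens):
  0.5531·V_1 - 0.09091·V_2 = 10.91
  0.09141·V_2 - 0.09091·V_1 - 0.0005·V_3 = 0
  0.003064·V_3 - 0.0005·V_2 = 0
Solving these 3 simultaneous equations (Gaussian elimination) gives:
  V_1 = 23.58 V, V_2 = 23.47 V, V_3 = 3.83 V
Power in each resistor, P = (ΔV)²/R:
  P_R1 = (24 - 23.58)²/2.2 = 0.08043 W
  P_R2 = (23.58 - 0)²/130 = 4.277 W
  P_R3 = (23.58 - 23.47)²/11 = 0.001061 W
  P_R4 = (23.47 - 3.83)²/2000 = 0.1929 W
  P_R5 = (3.83 - 0)²/390 = 0.03761 W
P_total = P_R1 + P_R2 + P_R3 + P_R4 + P_R5 = 4.589 W

Final answer: 4.589 W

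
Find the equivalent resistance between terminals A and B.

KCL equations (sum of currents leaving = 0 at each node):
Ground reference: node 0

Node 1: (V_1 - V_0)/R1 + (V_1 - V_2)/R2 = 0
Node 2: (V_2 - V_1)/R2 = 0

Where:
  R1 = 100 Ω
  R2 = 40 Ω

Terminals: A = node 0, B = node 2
Reduce the network between node 0 (A) and node 2 (B) by series/parallel combination:
  Rs1 = R1 + R2 (series, joined only at node 1) = 100 + 40 = 140 Ω
R_eq = 140 Ω

Final answer: 140 Ω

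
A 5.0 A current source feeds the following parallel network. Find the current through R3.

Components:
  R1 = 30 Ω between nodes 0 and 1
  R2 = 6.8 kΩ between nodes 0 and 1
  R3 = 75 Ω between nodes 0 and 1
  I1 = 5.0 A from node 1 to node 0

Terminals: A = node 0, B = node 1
All resistors sit directly between nodes 0 and 1, so they are in parallel and share one voltage V; the full source current 5 A splits among them.
1/R_par = 1/30 + 1/6800 + 1/75 = 0.04681 S  =>  R_par = 21.36 Ω
V = I × R_par = 5 × 21.36 = 106.8 V
I_R3 = V/R3 = 106.8/75 = 1.424 A

Final answer: 1.424 A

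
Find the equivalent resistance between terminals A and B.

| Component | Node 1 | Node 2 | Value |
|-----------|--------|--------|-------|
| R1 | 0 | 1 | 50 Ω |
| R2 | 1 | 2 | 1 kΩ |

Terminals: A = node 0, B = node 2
Reduce the network between node 0 (A) and node 2 (B) by series/parallel combination:
  Rs1 = R1 + R2 (series, joined only at node 1) = 50 + 1000 = 1050 Ω
R_eq = 1.05 kΩ

Final answer: 1.05 kΩ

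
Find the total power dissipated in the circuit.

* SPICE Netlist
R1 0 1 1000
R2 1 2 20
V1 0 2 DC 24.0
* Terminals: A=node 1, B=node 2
Nodal analysis, taking node 2 as the 0 V reference.
Source V1 fixes V_0 = 24 V.
KCL at each unknown node (sum of currents leaving = 0; resistances in Ω):
  Node 1: (V_1 - 24)/1000 + (V_1 - 0)/20 = 0
Collecting terms: 0.051 × V_1 = 0.024  =>  V_1 = 0.4706 V
Power in each resistor, P = (ΔV)²/R:
  P_R1 = (24 - 0.4706)²/1000 = 0.5536 W
  P_R2 = (0.4706 - 0)²/20 = 0.01107 W
P_total = P_R1 + P_R2 = 0.5647 W

Final answer: 0.5647 W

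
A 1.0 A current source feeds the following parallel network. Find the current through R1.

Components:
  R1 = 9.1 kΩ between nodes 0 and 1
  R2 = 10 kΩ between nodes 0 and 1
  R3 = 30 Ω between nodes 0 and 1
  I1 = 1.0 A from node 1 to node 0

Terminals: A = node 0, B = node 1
All resistors sit directly between nodes 0 and 1, so they are in parallel and share one voltage V; the full source current 1 A splits among them.
1/R_par = 1/9100 + 1/10000 + 1/30 = 0.03354 S  =>  R_par = 29.81 Ω
V = I × R_par = 1 × 29.81 = 29.81 V
I_R1 = V/R1 = 29.81/9100 = 0.003276 A

Final answer: 0.003276 A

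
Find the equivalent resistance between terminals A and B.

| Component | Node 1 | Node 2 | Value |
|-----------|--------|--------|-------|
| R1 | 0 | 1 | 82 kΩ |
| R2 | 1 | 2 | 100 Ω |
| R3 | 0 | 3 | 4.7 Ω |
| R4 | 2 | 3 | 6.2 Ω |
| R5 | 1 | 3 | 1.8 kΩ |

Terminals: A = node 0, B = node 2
The network is not a plain series/parallel combination. Inject a 1 A test current into terminal A (node 0) and return it from terminal B (node 2); then R_eq = V_A / (1 A).
Nodal analysis, taking node 2 as the 0 V reference.
Current source I_test pushes 1 A into node 0 and draws it out of node 2.
KCL at each unknown node (sum of currents leaving = 0; resistances in Ω):
  Node 0: (V_0 - V_1)/82000 + (V_0 - V_3)/4.7 - 1 = 0
  Node 1: (V_1 - V_0)/82000 + (V_1 - 0)/100 + (V_1 - V_3)/1800 = 0
  Node 3: (V_3 - V_0)/4.7 + (V_3 - V_1)/1800 + (V_3 - 0)/6.2 = 0
Collecting terms (coefficients in siemens):
  0.2128·V_0 - 0.0000122·V_1 - 0.2128·V_3 = 1
  0.01057·V_1 - 0.0000122·V_0 - 0.0005556·V_3 = 0
  0.3746·V_3 - 0.2128·V_0 - 0.0005556·V_1 = 0
Solving these 3 simultaneous equations (Gaussian elimination) gives:
  V_0 = 10.88 V, V_1 = 0.3374 V, V_3 = 6.179 V
R_eq = V_0 / 1 A = 10.88 Ω

Final answer: 10.88 Ω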